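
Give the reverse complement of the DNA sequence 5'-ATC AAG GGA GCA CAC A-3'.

5'-TGTGTGCTCCCTTGAT-3'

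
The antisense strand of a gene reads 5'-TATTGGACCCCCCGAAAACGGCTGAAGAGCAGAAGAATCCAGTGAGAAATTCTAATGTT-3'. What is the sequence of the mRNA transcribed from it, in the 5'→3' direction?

5′-AACAUUAGAAUUUCUCACUGGAUUCUUCUGCUCUUCAGCCGUUUUCGGGGGGUCCAAUA-3′

The mRNA has the sequence of the coding strand (reverse complement of the template) with T→U. Reverse complement of TATTGGACCCCCCGAAAACGGCTGAAGAGCAGAAGAATCCAGTGAGAAATTCTAATGTT is AACATTAGAATTTCTCACTGGATTCTTCTGCTCTTCAGCCGTTTTCGGGGGGTCCAATA; then T→U.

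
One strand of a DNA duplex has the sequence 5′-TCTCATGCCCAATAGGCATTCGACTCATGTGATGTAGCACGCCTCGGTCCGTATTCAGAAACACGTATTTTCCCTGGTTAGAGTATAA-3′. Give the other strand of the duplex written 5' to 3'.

5'-TTATACTCTAACCAGGGAAAATACGTGTTTCTGAATACGGACCGAGGCGTGCTACATCACATGAGTCGAATGCCTATTGGGCATGAGA-3'

The complement of TCTCATGCCCAATAGGCATTCGACTCATGTGATGTAGCACGCCTCGGTCCGTATTCAGAAACACGTATTTTCCCTGGTTAGAGTATAA is AGAGTACGGGTTATCCGTAAGCTGAGTACACTACATCGTGCGGAGCCAGGCATAAGTCTTTGTGCATAAAAGGGACCAATCTCATATT (A↔T, G↔C). DNA strands are antiparallel, so the complementary strand runs 3'→5'; reversing gives the 5'→3' form.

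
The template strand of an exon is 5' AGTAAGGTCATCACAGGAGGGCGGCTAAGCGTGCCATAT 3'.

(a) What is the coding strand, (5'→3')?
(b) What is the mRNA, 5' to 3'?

(a) 5'-ATATGGCACGCTTAGCCGCCCTCCTGTGATGACCTTACT-3'
(b) 5′-AUAUGGCACGCUUAGCCGCCCUCCUGUGAUGACCUUACU-3′

(a) The coding strand is the reverse complement of the template: complement TCATTCCAGTAGTGTCCTCCCGCCGATTCGCACGGTATA, then reverse.
(b) mRNA has the coding-strand sequence with T→U.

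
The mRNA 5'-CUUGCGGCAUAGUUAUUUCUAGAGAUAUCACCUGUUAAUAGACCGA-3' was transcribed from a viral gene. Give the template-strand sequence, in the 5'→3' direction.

5'-TCGGTCTATTAACAGGTGATATCTCTAGAAATAACTATGCCGCAAG-3'

Replace U with T to get the coding DNA strand: CTTGCGGCATAGTTATTTCTAGAGATATCACCTGTTAATAGACCGA. The template strand is its reverse complement (complement GAACGCCGTATCAATAAAGATCTCTATAGTGGACAATTATCTGGCT, then reverse).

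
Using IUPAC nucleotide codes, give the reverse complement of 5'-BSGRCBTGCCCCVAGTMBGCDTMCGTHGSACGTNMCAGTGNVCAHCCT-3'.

5′-AGGDTGBNCACTGKNACGTSCDACGKAHGCVKACTBGGGGCAVGYCSV-3′

Standard pairs A↔T, G↔C; ambiguity codes pair R↔Y, M↔K, S↔S, B↔V, D↔H, N↔N. Complement (VSCYGVACGGGGBTCAKVCGHAKGCADCSTGCANKGTCACNBGTDGGA), then reverse for 5'→3'.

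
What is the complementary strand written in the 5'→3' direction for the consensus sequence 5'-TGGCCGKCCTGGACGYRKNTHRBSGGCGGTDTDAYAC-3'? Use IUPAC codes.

Standard pairs A↔T, G↔C; ambiguity codes pair R↔Y, K↔M, S↔S, B↔V, D↔H, N↔N. Complement (ACCGGCMGGACCTGCRYMNADYVSCCGCCAHAHTRTG), then reverse for 5'→3'.

5'-GTRTHAHACCGCCSVYDANMYRCGTCCAGGMCGGCCA-3'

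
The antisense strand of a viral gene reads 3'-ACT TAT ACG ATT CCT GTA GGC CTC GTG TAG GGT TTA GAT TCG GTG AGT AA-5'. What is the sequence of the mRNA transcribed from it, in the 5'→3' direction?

5′-UGAAUAUGCUAAGGACAUCCGGAGCACAUCCCAAAUCUAAGCCACUCAUU-3′

Reading the template 3'→5' as shown, RNA polymerase pairs each base (A→U, T→A, G↔C) to build mRNA 5'→3' directly.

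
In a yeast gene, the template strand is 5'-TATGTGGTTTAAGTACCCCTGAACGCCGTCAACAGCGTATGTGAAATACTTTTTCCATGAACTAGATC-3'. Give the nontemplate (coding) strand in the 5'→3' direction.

5'-GATCTAGTTCATGGAAAAAGTATTTCACATACGCTGTTGACGGCGTTCAGGGGTACTTAAACCACATA-3'

The coding strand is complementary and antiparallel to the template: take the complement (A↔T, G↔C) and reverse.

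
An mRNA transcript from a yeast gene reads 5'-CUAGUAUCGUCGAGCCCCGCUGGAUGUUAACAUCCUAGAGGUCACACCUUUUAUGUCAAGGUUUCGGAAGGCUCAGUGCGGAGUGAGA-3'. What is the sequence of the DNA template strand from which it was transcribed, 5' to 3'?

Replace U with T to get the coding DNA strand: CTAGTATCGTCGAGCCCCGCTGGATGTTAACATCCTAGAGGTCACACCTTTTATGTCAAGGTTTCGGAAGGCTCAGTGCGGAGTGAGA. The template strand is its reverse complement (complement GATCATAGCAGCTCGGGGCGACCTACAATTGTAGGATCTCCAGTGTGGAAAATACAGTTCCAAAGCCTTCCGAGTCACGCCTCACTCT, then reverse).

5′-TCTCACTCCGCACTGAGCCTTCCGAAACCTTGACATAAAAGGTGTGACCTCTAGGATGTTAACATCCAGCGGGGCTCGACGATACTAG-3′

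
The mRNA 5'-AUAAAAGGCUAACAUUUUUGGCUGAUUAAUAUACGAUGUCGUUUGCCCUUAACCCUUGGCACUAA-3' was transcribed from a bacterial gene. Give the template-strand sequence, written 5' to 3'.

Replace U with T to get the coding DNA strand: ATAAAAGGCTAACATTTTTGGCTGATTAATATACGATGTCGTTTGCCCTTAACCCTTGGCACTAA. The template strand is its reverse complement (complement TATTTTCCGATTGTAAAAACCGACTAATTATATGCTACAGCAAACGGGAATTGGGAACCGTGATT, then reverse).

5'-TTAGTGCCAAGGGTTAAGGGCAAACGACATCGTATATTAATCAGCCAAAAATGTTAGCCTTTTAT-3'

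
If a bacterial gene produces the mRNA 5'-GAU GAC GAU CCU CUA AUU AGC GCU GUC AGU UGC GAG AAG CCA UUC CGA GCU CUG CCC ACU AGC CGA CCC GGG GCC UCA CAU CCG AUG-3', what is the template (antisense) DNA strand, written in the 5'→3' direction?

Replace U with T to get the coding DNA strand: GATGACGATCCTCTAATTAGCGCTGTCAGTTGCGAGAAGCCATTCCGAGCTCTGCCCACTAGCCGACCCGGGGCCTCACATCCGATG. The template strand is its reverse complement (complement CTACTGCTAGGAGATTAATCGCGACAGTCAACGCTCTTCGGTAAGGCTCGAGACGGGTGATCGGCTGGGCCCCGGAGTGTAGGCTAC, then reverse).

5'-CATCGGATGTGAGGCCCCGGGTCGGCTAGTGGGCAGAGCTCGGAATGGCTTCTCGCAACTGACAGCGCTAATTAGAGGATCGTCATC-3'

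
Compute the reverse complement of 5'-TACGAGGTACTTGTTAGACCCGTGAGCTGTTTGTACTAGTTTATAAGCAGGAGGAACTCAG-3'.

5′-CTGAGTTCCTCCTGCTTATAAACTAGTACAAACAGCTCACGGGTCTAACAAGTACCTCGTA-3′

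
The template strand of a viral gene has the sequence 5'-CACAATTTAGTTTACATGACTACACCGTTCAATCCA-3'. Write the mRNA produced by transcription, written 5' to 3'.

5'-UGGAUUGAACGGUGUAGUCAUGUAAACUAAAUUGUG-3'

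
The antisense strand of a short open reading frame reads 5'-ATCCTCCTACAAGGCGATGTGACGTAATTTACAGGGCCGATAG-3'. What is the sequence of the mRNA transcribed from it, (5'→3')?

5′-CUAUCGGCCCUGUAAAUUACGUCACAUCGCCUUGUAGGAGGAU-3′

RNA polymerase reads the template 3'→5' and synthesizes mRNA 5'→3' by base-pairing (A→U, T→A, G↔C). The complement of the template is TAGGAGGATGTTCCGCTACACTGCATTAAATGTCCCGGCTATC; antiparallel, so 5'→3' the coding strand is CTATCGGCCCTGTAAATTACGTCACATCGCCTTGTAGGAGGAT. Replace T with U for the mRNA.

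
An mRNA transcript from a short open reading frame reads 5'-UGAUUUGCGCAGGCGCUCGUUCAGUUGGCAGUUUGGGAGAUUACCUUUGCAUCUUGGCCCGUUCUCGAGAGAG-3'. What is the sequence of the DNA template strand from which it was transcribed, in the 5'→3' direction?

Replace U with T to get the coding DNA strand: TGATTTGCGCAGGCGCTCGTTCAGTTGGCAGTTTGGGAGATTACCTTTGCATCTTGGCCCGTTCTCGAGAGAG. The template strand is its reverse complement (complement ACTAAACGCGTCCGCGAGCAAGTCAACCGTCAAACCCTCTAATGGAAACGTAGAACCGGGCAAGAGCTCTCTC, then reverse).

5'-CTCTCTCGAGAACGGGCCAAGATGCAAAGGTAATCTCCCAAACTGCCAACTGAACGAGCGCCTGCGCAAATCA-3'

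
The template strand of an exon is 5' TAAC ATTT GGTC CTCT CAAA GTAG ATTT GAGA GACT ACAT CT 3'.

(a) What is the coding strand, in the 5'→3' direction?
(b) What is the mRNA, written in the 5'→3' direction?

(a) The coding strand is the reverse complement of the template: complement ATTGTAAACCAGGAGAGTTTCATCTAAACTCTCTGATGTAGA, then reverse.
(b) mRNA has the coding-strand sequence with T→U.

(a) 5′-AGATGTAGTCTCTCAAATCTACTTTGAGAGGACCAAATGTTA-3′
(b) 5'-AGAUGUAGUCUCUCAAAUCUACUUUGAGAGGACCAAAUGUUA-3'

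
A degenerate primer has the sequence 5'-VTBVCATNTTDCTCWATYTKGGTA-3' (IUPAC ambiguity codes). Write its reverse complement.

Standard pairs A↔T, G↔C; ambiguity codes pair Y↔R, K↔M, W↔W, B↔V, D↔H, N↔N. Complement (BAVBGTANAAHGAGWTARAMCCAT), then reverse for 5'→3'.

5'-TACCMARATWGAGHAANATGBVAB-3'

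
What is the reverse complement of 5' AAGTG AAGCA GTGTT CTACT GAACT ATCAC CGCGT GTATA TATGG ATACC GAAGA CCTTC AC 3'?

Reading the sequence 3'→5' and pairing each base (A↔T, G↔C) gives the reverse complement directly.

5'-GTGAAGGTCTTCGGTATCCATATATACACGCGGTGATAGTTCAGTAGAACACTGCTTCACTT-3'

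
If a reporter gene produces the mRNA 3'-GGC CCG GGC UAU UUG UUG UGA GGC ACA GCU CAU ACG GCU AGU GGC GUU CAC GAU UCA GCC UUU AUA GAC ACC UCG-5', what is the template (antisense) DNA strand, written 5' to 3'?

5'-CCGGGCCCGATAAACAACACTCCGTGTCGAGTATGCCGATCACCGCAAGTGCTAAGTCGGAAATATCTGTGGAGC-3'

Written 5'→3' the mRNA is GCUCCACAGAUAUUUCCGACUUAGCACUUGCGGUGAUCGGCAUACUCGACACGGAGUGUUGUUUAUCGGGCCCGG, so the coding DNA strand is GCTCCACAGATATTTCCGACTTAGCACTTGCGGTGATCGGCATACTCGACACGGAGTGTTGTTTATCGGGCCCGG. The template is its reverse complement.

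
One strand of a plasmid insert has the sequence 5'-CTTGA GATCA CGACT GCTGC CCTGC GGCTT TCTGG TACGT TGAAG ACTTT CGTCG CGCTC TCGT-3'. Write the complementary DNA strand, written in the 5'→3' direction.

Pairing A↔T and G↔C gives GAACTCTAGTGCTGACGACGGGACGCCGAAAGACCATGCAACTTCTGAAAGCAGCGCGAGAGCA, running 3'→5'. Reverse for the 5'→3' convention.

5'-ACGAGAGCGCGACGAAAGTCTTCAACGTACCAGAAAGCCGCAGGGCAGCAGTCGTGATCTCAAG-3'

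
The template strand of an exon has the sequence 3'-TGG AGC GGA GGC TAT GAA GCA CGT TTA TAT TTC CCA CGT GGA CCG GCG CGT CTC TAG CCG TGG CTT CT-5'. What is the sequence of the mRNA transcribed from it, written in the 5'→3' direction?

Reading the template 3'→5' as shown, RNA polymerase pairs each base (A→U, T→A, G↔C) to build mRNA 5'→3' directly.

5'-ACCUCGCCUCCGAUACUUCGUGCAAAUAUAAAGGGUGCACCUGGCCGCGCAGAGAUCGGCACCGAAGA-3'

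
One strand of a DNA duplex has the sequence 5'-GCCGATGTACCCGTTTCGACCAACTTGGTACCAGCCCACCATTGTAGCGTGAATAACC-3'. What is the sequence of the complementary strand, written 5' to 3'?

Pairing A↔T and G↔C gives CGGCTACATGGGCAAAGCTGGTTGAACCATGGTCGGGTGGTAACATCGCACTTATTGG, running 3'→5'. Reverse for the 5'→3' convention.

5'-GGTTATTCACGCTACAATGGTGGGCTGGTACCAAGTTGGTCGAAACGGGTACATCGGC-3'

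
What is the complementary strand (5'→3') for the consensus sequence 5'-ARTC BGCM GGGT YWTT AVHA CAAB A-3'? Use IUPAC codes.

5'-TVTTGTDBTAAWRACCCKGCVGAYT-3'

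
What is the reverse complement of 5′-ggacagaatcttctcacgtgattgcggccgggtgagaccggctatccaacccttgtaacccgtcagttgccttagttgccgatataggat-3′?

5'-ATCCTATATCGGCAACTAAGGCAACTGACGGGTTACAAGGGTTGGATAGCCGGTCTCACCCGGCCGCAATCACGTGAGAAGATTCTGTCC-3'

Reading the sequence 3'→5' and pairing each base (A↔T, G↔C) gives the reverse complement directly.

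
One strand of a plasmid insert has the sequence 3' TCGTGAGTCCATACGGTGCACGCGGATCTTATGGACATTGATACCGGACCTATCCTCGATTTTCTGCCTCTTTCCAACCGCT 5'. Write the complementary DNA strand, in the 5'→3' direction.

The strand is given 3'→5', so its complement runs 5'→3' in the same left-to-right order: pair each base A↔T, G↔C.

5'-AGCACTCAGGTATGCCACGTGCGCCTAGAATACCTGTAACTATGGCCTGGATAGGAGCTAAAAGACGGAGAAAGGTTGGCGA-3'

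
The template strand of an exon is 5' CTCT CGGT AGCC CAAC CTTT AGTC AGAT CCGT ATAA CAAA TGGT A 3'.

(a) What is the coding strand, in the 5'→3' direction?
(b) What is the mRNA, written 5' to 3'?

(a) 5'-TACCATTTGTTATACGGATCTGACTAAAGGTTGGGCTACCGAGAG-3'
(b) 5'-UACCAUUUGUUAUACGGAUCUGACUAAAGGUUGGGCUACCGAGAG-3'

(a) The coding strand is the reverse complement of the template: complement GAGAGCCATCGGGTTGGAAATCAGTCTAGGCATATTGTTTACCAT, then reverse.
(b) mRNA has the coding-strand sequence with T→U.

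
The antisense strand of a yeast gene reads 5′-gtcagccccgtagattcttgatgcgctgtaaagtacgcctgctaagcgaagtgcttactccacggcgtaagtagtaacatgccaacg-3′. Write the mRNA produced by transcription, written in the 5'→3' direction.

5'-CGUUGGCAUGUUACUACUUACGCCGUGGAGUAAGCACUUCGCUUAGCAGGCGUACUUUACAGCGCAUCAAGAAUCUACGGGGCUGAC-3'

RNA polymerase reads the template 3'→5' and synthesizes mRNA 5'→3' by base-pairing (A→U, T→A, G↔C). The complement of the template is CAGTCGGGGCATCTAAGAACTACGCGACATTTCATGCGGACGATTCGCTTCACGAATGAGGTGCCGCATTCATCATTGTACGGTTGC; antiparallel, so 5'→3' the coding strand is CGTTGGCATGTTACTACTTACGCCGTGGAGTAAGCACTTCGCTTAGCAGGCGTACTTTACAGCGCATCAAGAATCTACGGGGCTGAC. Replace T with U for the mRNA.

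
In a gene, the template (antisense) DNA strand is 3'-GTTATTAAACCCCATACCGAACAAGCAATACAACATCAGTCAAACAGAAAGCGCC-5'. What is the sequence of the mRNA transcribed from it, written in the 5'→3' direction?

5'-CAAUAAUUUGGGGUAUGGCUUGUUCGUUAUGUUGUAGUCAGUUUGUCUUUCGCGG-3'

Reading the template 3'→5' as shown, RNA polymerase pairs each base (A→U, T→A, G↔C) to build mRNA 5'→3' directly.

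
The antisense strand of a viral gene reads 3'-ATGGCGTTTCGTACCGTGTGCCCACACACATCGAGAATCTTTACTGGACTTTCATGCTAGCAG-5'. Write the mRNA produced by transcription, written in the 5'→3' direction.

5'-UACCGCAAAGCAUGGCACACGGGUGUGUGUAGCUCUUAGAAAUGACCUGAAAGUACGAUCGUC-3'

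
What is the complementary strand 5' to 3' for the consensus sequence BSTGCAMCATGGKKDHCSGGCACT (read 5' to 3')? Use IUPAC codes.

Standard pairs A↔T, G↔C; ambiguity codes pair M↔K, S↔S, B↔V, D↔H. Complement (VSACGTKGTACCMMHDGSCCGTGA), then reverse for 5'→3'.

5'-AGTGCCSGDHMMCCATGKTGCASV-3'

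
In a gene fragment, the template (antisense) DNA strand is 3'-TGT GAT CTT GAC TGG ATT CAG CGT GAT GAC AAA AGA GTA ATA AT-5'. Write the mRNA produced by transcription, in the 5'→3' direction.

Reading the template 3'→5' as shown, RNA polymerase pairs each base (A→U, T→A, G↔C) to build mRNA 5'→3' directly.

5'-ACACUAGAACUGACCUAAGUCGCACUACUGUUUUCUCAUUAUUA-3'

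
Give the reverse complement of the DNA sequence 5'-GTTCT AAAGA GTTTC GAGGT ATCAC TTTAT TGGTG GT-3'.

Reading the sequence 3'→5' and pairing each base (A↔T, G↔C) gives the reverse complement directly.

5'-ACCACCAATAAAGTGATACCTCGAAACTCTTTAGAAC-3'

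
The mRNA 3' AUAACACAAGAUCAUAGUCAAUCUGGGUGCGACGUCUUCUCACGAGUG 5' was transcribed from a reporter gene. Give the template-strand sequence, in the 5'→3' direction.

Written 5'→3' the mRNA is GUGAGCACUCUUCUGCAGCGUGGGUCUAACUGAUACUAGAACACAAUA, so the coding DNA strand is GTGAGCACTCTTCTGCAGCGTGGGTCTAACTGATACTAGAACACAATA. The template is its reverse complement.

5'-TATTGTGTTCTAGTATCAGTTAGACCCACGCTGCAGAAGAGTGCTCAC-3'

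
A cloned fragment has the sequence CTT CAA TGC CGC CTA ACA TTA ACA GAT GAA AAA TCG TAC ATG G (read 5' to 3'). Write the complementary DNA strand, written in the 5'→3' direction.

5'-CCATGTACGATTTTTCATCTGTTAATGTTAGGCGGCATTGAAG-3'

Pairing A↔T and G↔C gives GAAGTTACGGCGGATTGTAATTGTCTACTTTTTAGCATGTACC, running 3'→5'. Reverse for the 5'→3' convention.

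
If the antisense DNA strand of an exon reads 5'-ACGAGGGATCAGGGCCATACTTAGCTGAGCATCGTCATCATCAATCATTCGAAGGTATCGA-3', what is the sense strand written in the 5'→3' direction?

The coding strand is complementary and antiparallel to the template: take the complement (A↔T, G↔C) and reverse.

5′-TCGATACCTTCGAATGATTGATGATGACGATGCTCAGCTAAGTATGGCCCTGATCCCTCGT-3′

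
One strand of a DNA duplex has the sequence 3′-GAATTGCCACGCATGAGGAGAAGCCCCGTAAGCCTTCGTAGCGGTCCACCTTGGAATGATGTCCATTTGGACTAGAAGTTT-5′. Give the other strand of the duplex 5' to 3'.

5'-CTTAACGGTGCGTACTCCTCTTCGGGGCATTCGGAAGCATCGCCAGGTGGAACCTTACTACAGGTAAACCTGATCTTCAAA-3'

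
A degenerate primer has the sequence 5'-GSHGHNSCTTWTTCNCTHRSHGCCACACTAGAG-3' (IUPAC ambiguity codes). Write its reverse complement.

Standard pairs A↔T, G↔C; ambiguity codes pair R↔Y, W↔W, S↔S, H↔D, N↔N. Complement (CSDCDNSGAAWAAGNGADYSDCGGTGTGATCTC), then reverse for 5'→3'.

5′-CTCTAGTGTGGCDSYDAGNGAAWAAGSNDCDSC-3′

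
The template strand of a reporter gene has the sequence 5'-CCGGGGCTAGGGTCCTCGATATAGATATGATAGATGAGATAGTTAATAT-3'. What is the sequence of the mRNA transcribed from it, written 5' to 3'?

5'-AUAUUAACUAUCUCAUCUAUCAUAUCUAUAUCGAGGACCCUAGCCCCGG-3'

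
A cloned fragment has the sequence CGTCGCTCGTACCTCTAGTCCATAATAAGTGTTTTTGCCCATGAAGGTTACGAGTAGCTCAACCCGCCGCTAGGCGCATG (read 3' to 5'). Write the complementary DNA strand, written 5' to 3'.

The strand is given 3'→5', so its complement runs 5'→3' in the same left-to-right order: pair each base A↔T, G↔C.

5'-GCAGCGAGCATGGAGATCAGGTATTATTCACAAAAACGGGTACTTCCAATGCTCATCGAGTTGGGCGGCGATCCGCGTAC-3'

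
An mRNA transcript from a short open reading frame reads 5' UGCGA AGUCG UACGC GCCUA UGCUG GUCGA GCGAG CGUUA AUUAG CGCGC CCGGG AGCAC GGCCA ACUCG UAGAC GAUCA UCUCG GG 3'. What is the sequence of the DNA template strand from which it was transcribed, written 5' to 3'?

Replace U with T to get the coding DNA strand: TGCGAAGTCGTACGCGCCTATGCTGGTCGAGCGAGCGTTAATTAGCGCGCCCGGGAGCACGGCCAACTCGTAGACGATCATCTCGGG. The template strand is its reverse complement (complement ACGCTTCAGCATGCGCGGATACGACCAGCTCGCTCGCAATTAATCGCGCGGGCCCTCGTGCCGGTTGAGCATCTGCTAGTAGAGCCC, then reverse).

5'-CCCGAGATGATCGTCTACGAGTTGGCCGTGCTCCCGGGCGCGCTAATTAACGCTCGCTCGACCAGCATAGGCGCGTACGACTTCGCA-3'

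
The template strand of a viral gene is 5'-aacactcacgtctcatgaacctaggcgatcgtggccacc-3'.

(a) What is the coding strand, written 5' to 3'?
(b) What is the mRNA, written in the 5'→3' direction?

(a) The coding strand is the reverse complement of the template: complement TTGTGAGTGCAGAGTACTTGGATCCGCTAGCACCGGTGG, then reverse.
(b) mRNA has the coding-strand sequence with T→U.

(a) 5′-GGTGGCCACGATCGCCTAGGTTCATGAGACGTGAGTGTT-3′
(b) 5'-GGUGGCCACGAUCGCCUAGGUUCAUGAGACGUGAGUGUU-3'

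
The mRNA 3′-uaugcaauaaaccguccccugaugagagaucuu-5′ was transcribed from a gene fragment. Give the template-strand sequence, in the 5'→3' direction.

Written 5'→3' the mRNA is UUCUAGAGAGUAGUCCCCUGCCAAAUAACGUAU, so the coding DNA strand is TTCTAGAGAGTAGTCCCCTGCCAAATAACGTAT. The template is its reverse complement.

5'-ATACGTTATTTGGCAGGGGACTACTCTCTAGAA-3'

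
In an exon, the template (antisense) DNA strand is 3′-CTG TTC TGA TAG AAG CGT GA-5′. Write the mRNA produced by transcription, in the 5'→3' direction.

5'-GACAAGACUAUCUUCGCACU-3'

Reading the template 3'→5' as shown, RNA polymerase pairs each base (A→U, T→A, G↔C) to build mRNA 5'→3' directly.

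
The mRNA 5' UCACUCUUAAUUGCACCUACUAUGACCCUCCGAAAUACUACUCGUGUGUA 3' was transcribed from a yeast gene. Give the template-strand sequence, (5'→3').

Replace U with T to get the coding DNA strand: TCACTCTTAATTGCACCTACTATGACCCTCCGAAATACTACTCGTGTGTA. The template strand is its reverse complement (complement AGTGAGAATTAACGTGGATGATACTGGGAGGCTTTATGATGAGCACACAT, then reverse).

5'-TACACACGAGTAGTATTTCGGAGGGTCATAGTAGGTGCAATTAAGAGTGA-3'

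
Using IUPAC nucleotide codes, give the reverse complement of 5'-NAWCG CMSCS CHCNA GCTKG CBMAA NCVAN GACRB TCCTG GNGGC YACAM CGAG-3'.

Standard pairs A↔T, G↔C; ambiguity codes pair R↔Y, M↔K, W↔W, S↔S, B↔V, H↔D, N↔N. Complement (NTWGCGKSGSGDGNTCGAMCGVKTTNGBTNCTGYVAGGACCNCCGRTGTKGCTC), then reverse for 5'→3'.

5'-CTCGKTGTRGCCNCCAGGAVYGTCNTBGNTTKVGCMAGCTNGDGSGSKGCGWTN-3'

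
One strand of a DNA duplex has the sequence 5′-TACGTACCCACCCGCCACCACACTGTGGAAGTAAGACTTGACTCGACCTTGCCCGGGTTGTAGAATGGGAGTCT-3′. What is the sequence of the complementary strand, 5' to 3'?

5'-AGACTCCCATTCTACAACCCGGGCAAGGTCGAGTCAAGTCTTACTTCCACAGTGTGGTGGCGGGTGGGTACGTA-3'

The complement of TACGTACCCACCCGCCACCACACTGTGGAAGTAAGACTTGACTCGACCTTGCCCGGGTTGTAGAATGGGAGTCT is ATGCATGGGTGGGCGGTGGTGTGACACCTTCATTCTGAACTGAGCTGGAACGGGCCCAACATCTTACCCTCAGA (A↔T, G↔C). DNA strands are antiparallel, so the complementary strand runs 3'→5'; reversing gives the 5'→3' form.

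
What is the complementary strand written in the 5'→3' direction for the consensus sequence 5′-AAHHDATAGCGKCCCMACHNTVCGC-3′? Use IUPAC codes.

5'-GCGBANDGTKGGGMCGCTATHDDTT-3'

Standard pairs A↔T, G↔C; ambiguity codes pair M↔K, D↔H, V↔B, N↔N. Complement (TTDDHTATCGCMGGGKTGDNABGCG), then reverse for 5'→3'.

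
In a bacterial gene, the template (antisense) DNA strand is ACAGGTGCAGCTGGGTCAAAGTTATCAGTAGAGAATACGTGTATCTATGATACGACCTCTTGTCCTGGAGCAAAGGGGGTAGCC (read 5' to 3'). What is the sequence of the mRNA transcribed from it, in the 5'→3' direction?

The mRNA has the sequence of the coding strand (reverse complement of the template) with T→U. Reverse complement of ACAGGTGCAGCTGGGTCAAAGTTATCAGTAGAGAATACGTGTATCTATGATACGACCTCTTGTCCTGGAGCAAAGGGGGTAGCC is GGCTACCCCCTTTGCTCCAGGACAAGAGGTCGTATCATAGATACACGTATTCTCTACTGATAACTTTGACCCAGCTGCACCTGT; then T→U.

5′-GGCUACCCCCUUUGCUCCAGGACAAGAGGUCGUAUCAUAGAUACACGUAUUCUCUACUGAUAACUUUGACCCAGCUGCACCUGU-3′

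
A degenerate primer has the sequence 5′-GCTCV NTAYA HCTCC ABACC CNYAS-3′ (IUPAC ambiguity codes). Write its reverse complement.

5'-STRNGGGTVTGGAGDTRTANBGAGC-3'

Standard pairs A↔T, G↔C; ambiguity codes pair Y↔R, S↔S, B↔V, H↔D, N↔N. Complement (CGAGBNATRTDGAGGTVTGGGNRTS), then reverse for 5'→3'.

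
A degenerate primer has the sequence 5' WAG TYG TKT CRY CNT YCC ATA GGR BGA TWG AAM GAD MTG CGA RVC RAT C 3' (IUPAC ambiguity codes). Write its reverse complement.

5'-GATYGBYTCGCAKHTCKTTCWATCVYCCTATGGRANGRYGAMACRACTW-3'

Standard pairs A↔T, G↔C; ambiguity codes pair R↔Y, M↔K, W↔W, B↔V, D↔H, N↔N. Complement (WTCARCAMAGYRGNARGGTATCCYVCTAWCTTKCTHKACGCTYBGYTAG), then reverse for 5'→3'.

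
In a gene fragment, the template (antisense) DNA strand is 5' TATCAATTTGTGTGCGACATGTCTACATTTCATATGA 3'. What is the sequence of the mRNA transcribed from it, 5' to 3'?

5'-UCAUAUGAAAUGUAGACAUGUCGCACACAAAUUGAUA-3'

RNA polymerase reads the template 3'→5' and synthesizes mRNA 5'→3' by base-pairing (A→U, T→A, G↔C). The complement of the template is ATAGTTAAACACACGCTGTACAGATGTAAAGTATACT; antiparallel, so 5'→3' the coding strand is TCATATGAAATGTAGACATGTCGCACACAAATTGATA. Replace T with U for the mRNA.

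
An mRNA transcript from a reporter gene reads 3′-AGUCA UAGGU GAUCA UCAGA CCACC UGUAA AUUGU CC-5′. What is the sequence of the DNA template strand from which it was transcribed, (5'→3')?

Written 5'→3' the mRNA is CCUGUUAAAUGUCCACCAGACUACUAGUGGAUACUGA, so the coding DNA strand is CCTGTTAAATGTCCACCAGACTACTAGTGGATACTGA. The template is its reverse complement.

5'-TCAGTATCCACTAGTAGTCTGGTGGACATTTAACAGG-3'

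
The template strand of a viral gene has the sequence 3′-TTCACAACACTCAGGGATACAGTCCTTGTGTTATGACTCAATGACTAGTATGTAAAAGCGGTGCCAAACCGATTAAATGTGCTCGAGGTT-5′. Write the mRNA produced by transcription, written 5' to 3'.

Reading the template 3'→5' as shown, RNA polymerase pairs each base (A→U, T→A, G↔C) to build mRNA 5'→3' directly.

5′-AAGUGUUGUGAGUCCCUAUGUCAGGAACACAAUACUGAGUUACUGAUCAUACAUUUUCGCCACGGUUUGGCUAAUUUACACGAGCUCCAA-3′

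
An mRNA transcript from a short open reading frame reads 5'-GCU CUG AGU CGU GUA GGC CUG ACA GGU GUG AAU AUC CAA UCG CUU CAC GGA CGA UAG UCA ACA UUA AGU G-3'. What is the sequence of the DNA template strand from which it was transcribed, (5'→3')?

5'-CACTTAATGTTGACTATCGTCCGTGAAGCGATTGGATATTCACACCTGTCAGGCCTACACGACTCAGAGC-3'

Replace U with T to get the coding DNA strand: GCTCTGAGTCGTGTAGGCCTGACAGGTGTGAATATCCAATCGCTTCACGGACGATAGTCAACATTAAGTG. The template strand is its reverse complement (complement CGAGACTCAGCACATCCGGACTGTCCACACTTATAGGTTAGCGAAGTGCCTGCTATCAGTTGTAATTCAC, then reverse).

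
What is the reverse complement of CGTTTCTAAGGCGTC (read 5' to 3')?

Reading the sequence 3'→5' and pairing each base (A↔T, G↔C) gives the reverse complement directly.

5'-GACGCCTTAGAAACG-3'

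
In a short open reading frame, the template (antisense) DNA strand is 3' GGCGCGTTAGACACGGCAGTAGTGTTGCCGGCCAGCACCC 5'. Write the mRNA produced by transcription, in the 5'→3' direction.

5'-CCGCGCAAUCUGUGCCGUCAUCACAACGGCCGGUCGUGGG-3'

Reading the template 3'→5' as shown, RNA polymerase pairs each base (A→U, T→A, G↔C) to build mRNA 5'→3' directly.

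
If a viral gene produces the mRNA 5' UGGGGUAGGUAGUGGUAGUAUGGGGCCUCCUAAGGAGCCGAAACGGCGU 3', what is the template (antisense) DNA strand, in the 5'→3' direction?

Replace U with T to get the coding DNA strand: TGGGGTAGGTAGTGGTAGTATGGGGCCTCCTAAGGAGCCGAAACGGCGT. The template strand is its reverse complement (complement ACCCCATCCATCACCATCATACCCCGGAGGATTCCTCGGCTTTGCCGCA, then reverse).

5'-ACGCCGTTTCGGCTCCTTAGGAGGCCCCATACTACCACTACCTACCCCA-3'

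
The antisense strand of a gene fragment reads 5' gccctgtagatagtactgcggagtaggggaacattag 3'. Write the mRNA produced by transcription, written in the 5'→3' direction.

5'-CUAAUGUUCCCCUACUCCGCAGUACUAUCUACAGGGC-3'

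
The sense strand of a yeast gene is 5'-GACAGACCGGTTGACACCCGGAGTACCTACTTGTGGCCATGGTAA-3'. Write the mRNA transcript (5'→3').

5'-GACAGACCGGUUGACACCCGGAGUACCUACUUGUGGCCAUGGUAA-3'

mRNA has the coding-strand sequence with U in place of T.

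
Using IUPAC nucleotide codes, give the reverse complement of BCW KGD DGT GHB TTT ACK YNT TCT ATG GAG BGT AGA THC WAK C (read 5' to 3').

5'-GMTWGDATCTACVCTCCATAGAANRMGTAAAVDCACHHCMWGV-3'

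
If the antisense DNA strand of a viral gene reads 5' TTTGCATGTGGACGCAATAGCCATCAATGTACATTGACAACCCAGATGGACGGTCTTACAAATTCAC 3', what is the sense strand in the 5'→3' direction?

The coding strand is complementary and antiparallel to the template: take the complement (A↔T, G↔C) and reverse.

5'-GTGAATTTGTAAGACCGTCCATCTGGGTTGTCAATGTACATTGATGGCTATTGCGTCCACATGCAAA-3'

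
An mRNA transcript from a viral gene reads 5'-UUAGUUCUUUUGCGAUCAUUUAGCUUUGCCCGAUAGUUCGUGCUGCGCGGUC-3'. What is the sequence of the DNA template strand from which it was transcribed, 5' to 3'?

Replace U with T to get the coding DNA strand: TTAGTTCTTTTGCGATCATTTAGCTTTGCCCGATAGTTCGTGCTGCGCGGTC. The template strand is its reverse complement (complement AATCAAGAAAACGCTAGTAAATCGAAACGGGCTATCAAGCACGACGCGCCAG, then reverse).

5'-GACCGCGCAGCACGAACTATCGGGCAAAGCTAAATGATCGCAAAAGAACTAA-3'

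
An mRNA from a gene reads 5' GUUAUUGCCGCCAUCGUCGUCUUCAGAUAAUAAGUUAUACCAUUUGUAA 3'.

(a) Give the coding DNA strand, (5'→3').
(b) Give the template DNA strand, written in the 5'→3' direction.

(a) The coding strand matches the mRNA with U→T.
(b) The template strand is the reverse complement of the coding strand.

(a) 5'-GTTATTGCCGCCATCGTCGTCTTCAGATAATAAGTTATACCATTTGTAA-3'
(b) 5′-TTACAAATGGTATAACTTATTATCTGAAGACGACGATGGCGGCAATAAC-3′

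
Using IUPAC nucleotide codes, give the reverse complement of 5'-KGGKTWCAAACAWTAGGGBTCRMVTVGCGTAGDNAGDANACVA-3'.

5'-TBGTNTHCTNHCTACGCBABKYGAVCCCTAWTGTTTGWAMCCM-3'

Standard pairs A↔T, G↔C; ambiguity codes pair R↔Y, M↔K, W↔W, B↔V, D↔H, N↔N. Complement (MCCMAWGTTTGTWATCCCVAGYKBABCGCATCHNTCHTNTGBT), then reverse for 5'→3'.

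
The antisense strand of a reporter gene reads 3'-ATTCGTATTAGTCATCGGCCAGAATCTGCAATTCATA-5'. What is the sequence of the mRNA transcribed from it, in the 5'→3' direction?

5'-UAAGCAUAAUCAGUAGCCGGUCUUAGACGUUAAGUAU-3'

Reading the template 3'→5' as shown, RNA polymerase pairs each base (A→U, T→A, G↔C) to build mRNA 5'→3' directly.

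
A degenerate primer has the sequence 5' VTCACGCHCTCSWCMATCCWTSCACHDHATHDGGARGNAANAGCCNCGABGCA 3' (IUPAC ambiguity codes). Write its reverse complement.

Standard pairs A↔T, G↔C; ambiguity codes pair R↔Y, M↔K, W↔W, S↔S, B↔V, D↔H, N↔N. Complement (BAGTGCGDGAGSWGKTAGGWASGTGDHDTADHCCTYCNTTNTCGGNGCTVCGT), then reverse for 5'→3'.

5′-TGCVTCGNGGCTNTTNCYTCCHDATDHDGTGSAWGGATKGWSGAGDGCGTGAB-3′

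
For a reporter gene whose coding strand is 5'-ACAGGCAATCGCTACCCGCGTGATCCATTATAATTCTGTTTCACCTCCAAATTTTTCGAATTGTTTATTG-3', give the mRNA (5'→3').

5'-ACAGGCAAUCGCUACCCGCGUGAUCCAUUAUAAUUCUGUUUCACCUCCAAAUUUUUCGAAUUGUUUAUUG-3'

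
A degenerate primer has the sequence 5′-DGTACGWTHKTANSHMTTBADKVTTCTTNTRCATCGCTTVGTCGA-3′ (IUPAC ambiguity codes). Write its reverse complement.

Standard pairs A↔T, G↔C; ambiguity codes pair R↔Y, M↔K, W↔W, S↔S, B↔V, D↔H, N↔N. Complement (HCATGCWADMATNSDKAAVTHMBAAGAANAYGTAGCGAABCAGCT), then reverse for 5'→3'.

5′-TCGACBAAGCGATGYANAAGAABMHTVAAKDSNTAMDAWCGTACH-3′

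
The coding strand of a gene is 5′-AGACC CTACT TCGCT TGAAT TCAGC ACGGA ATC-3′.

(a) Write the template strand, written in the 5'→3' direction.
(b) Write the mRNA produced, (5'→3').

(a) 5'-GATTCCGTGCTGAATTCAAGCGAAGTAGGGTCT-3'
(b) 5'-AGACCCUACUUCGCUUGAAUUCAGCACGGAAUC-3'

(a) The template strand is the reverse complement of the coding strand: complement TCTGGGATGAAGCGAACTTAAGTCGTGCCTTAG, then reverse.
(b) mRNA matches the coding strand with T→U.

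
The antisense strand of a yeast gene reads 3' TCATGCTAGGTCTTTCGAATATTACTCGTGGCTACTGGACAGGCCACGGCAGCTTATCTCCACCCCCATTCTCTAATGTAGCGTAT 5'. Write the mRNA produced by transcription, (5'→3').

Reading the template 3'→5' as shown, RNA polymerase pairs each base (A→U, T→A, G↔C) to build mRNA 5'→3' directly.

5′-AGUACGAUCCAGAAAGCUUAUAAUGAGCACCGAUGACCUGUCCGGUGCCGUCGAAUAGAGGUGGGGGUAAGAGAUUACAUCGCAUA-3′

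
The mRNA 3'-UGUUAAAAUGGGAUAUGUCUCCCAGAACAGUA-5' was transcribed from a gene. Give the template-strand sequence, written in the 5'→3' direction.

5'-ACAATTTTACCCTATACAGAGGGTCTTGTCAT-3'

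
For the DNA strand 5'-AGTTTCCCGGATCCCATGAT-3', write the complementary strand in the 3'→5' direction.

Base-pairing A↔T, G↔C gives the complement. The complementary strand is antiparallel, so paired with a 5'→3' strand it runs 3'→5'.

3'-TCAAAGGGCCTAGGGTACTA-5'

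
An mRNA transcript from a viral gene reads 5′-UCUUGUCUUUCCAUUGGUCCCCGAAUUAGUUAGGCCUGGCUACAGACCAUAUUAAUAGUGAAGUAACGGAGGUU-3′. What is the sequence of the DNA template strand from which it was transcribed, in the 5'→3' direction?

Replace U with T to get the coding DNA strand: TCTTGTCTTTCCATTGGTCCCCGAATTAGTTAGGCCTGGCTACAGACCATATTAATAGTGAAGTAACGGAGGTT. The template strand is its reverse complement (complement AGAACAGAAAGGTAACCAGGGGCTTAATCAATCCGGACCGATGTCTGGTATAATTATCACTTCATTGCCTCCAA, then reverse).

5′-AACCTCCGTTACTTCACTATTAATATGGTCTGTAGCCAGGCCTAACTAATTCGGGGACCAATGGAAAGACAAGA-3′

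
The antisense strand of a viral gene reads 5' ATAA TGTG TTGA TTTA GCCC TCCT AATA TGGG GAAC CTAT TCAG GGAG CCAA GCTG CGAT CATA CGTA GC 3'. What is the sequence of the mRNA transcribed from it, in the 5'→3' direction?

RNA polymerase reads the template 3'→5' and synthesizes mRNA 5'→3' by base-pairing (A→U, T→A, G↔C). The complement of the template is TATTACACAACTAAATCGGGAGGATTATACCCCTTGGATAAGTCCCTCGGTTCGACGCTAGTATGCATCG; antiparallel, so 5'→3' the coding strand is GCTACGTATGATCGCAGCTTGGCTCCCTGAATAGGTTCCCCATATTAGGAGGGCTAAATCAACACATTAT. Replace T with U for the mRNA.

5'-GCUACGUAUGAUCGCAGCUUGGCUCCCUGAAUAGGUUCCCCAUAUUAGGAGGGCUAAAUCAACACAUUAU-3'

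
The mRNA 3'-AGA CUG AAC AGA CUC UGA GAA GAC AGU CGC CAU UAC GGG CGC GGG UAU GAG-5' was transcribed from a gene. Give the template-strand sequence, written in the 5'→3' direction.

5'-TCTGACTTGTCTGAGACTCTTCTGTCAGCGGTAATGCCCGCGCCCATACTC-3'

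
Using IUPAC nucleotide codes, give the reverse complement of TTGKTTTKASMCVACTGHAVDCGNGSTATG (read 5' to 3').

5'-CATASCNCGHBTDCAGTBGKSTMAAAMCAA-3'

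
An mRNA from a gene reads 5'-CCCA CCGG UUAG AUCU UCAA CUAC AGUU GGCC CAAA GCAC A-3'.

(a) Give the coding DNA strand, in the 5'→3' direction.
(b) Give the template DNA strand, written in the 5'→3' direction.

(a) 5'-CCCACCGGTTAGATCTTCAACTACAGTTGGCCCAAAGCACA-3'
(b) 5′-TGTGCTTTGGGCCAACTGTAGTTGAAGATCTAACCGGTGGG-3′

(a) The coding strand matches the mRNA with U→T.
(b) The template strand is the reverse complement of the coding strand.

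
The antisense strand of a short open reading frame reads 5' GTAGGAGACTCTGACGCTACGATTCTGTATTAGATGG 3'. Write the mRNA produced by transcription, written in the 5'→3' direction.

RNA polymerase reads the template 3'→5' and synthesizes mRNA 5'→3' by base-pairing (A→U, T→A, G↔C). The complement of the template is CATCCTCTGAGACTGCGATGCTAAGACATAATCTACC; antiparallel, so 5'→3' the coding strand is CCATCTAATACAGAATCGTAGCGTCAGAGTCTCCTAC. Replace T with U for the mRNA.

5′-CCAUCUAAUACAGAAUCGUAGCGUCAGAGUCUCCUAC-3′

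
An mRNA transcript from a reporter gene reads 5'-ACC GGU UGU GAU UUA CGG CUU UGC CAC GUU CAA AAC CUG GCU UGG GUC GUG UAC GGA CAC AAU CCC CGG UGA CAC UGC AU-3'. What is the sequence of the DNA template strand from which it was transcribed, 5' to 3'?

Replace U with T to get the coding DNA strand: ACCGGTTGTGATTTACGGCTTTGCCACGTTCAAAACCTGGCTTGGGTCGTGTACGGACACAATCCCCGGTGACACTGCAT. The template strand is its reverse complement (complement TGGCCAACACTAAATGCCGAAACGGTGCAAGTTTTGGACCGAACCCAGCACATGCCTGTGTTAGGGGCCACTGTGACGTA, then reverse).

5'-ATGCAGTGTCACCGGGGATTGTGTCCGTACACGACCCAAGCCAGGTTTTGAACGTGGCAAAGCCGTAAATCACAACCGGT-3'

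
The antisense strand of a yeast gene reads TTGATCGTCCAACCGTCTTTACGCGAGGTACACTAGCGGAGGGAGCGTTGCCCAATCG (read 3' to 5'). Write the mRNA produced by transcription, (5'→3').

Reading the template 3'→5' as shown, RNA polymerase pairs each base (A→U, T→A, G↔C) to build mRNA 5'→3' directly.

5'-AACUAGCAGGUUGGCAGAAAUGCGCUCCAUGUGAUCGCCUCCCUCGCAACGGGUUAGC-3'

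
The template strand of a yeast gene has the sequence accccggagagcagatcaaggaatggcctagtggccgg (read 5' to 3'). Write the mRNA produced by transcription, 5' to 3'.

5'-CCGGCCACUAGGCCAUUCCUUGAUCUGCUCUCCGGGGU-3'

RNA polymerase reads the template 3'→5' and synthesizes mRNA 5'→3' by base-pairing (A→U, T→A, G↔C). The complement of the template is TGGGGCCTCTCGTCTAGTTCCTTACCGGATCACCGGCC; antiparallel, so 5'→3' the coding strand is CCGGCCACTAGGCCATTCCTTGATCTGCTCTCCGGGGT. Replace T with U for the mRNA.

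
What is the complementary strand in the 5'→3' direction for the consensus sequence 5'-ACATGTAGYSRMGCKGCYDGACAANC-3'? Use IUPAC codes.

Standard pairs A↔T, G↔C; ambiguity codes pair R↔Y, M↔K, S↔S, D↔H, N↔N. Complement (TGTACATCRSYKCGMCGRHCTGTTNG), then reverse for 5'→3'.

5'-GNTTGTCHRGCMGCKYSRCTACATGT-3'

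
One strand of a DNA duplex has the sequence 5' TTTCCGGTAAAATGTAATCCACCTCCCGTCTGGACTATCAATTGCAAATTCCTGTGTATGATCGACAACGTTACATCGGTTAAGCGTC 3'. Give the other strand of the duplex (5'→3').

5'-GACGCTTAACCGATGTAACGTTGTCGATCATACACAGGAATTTGCAATTGATAGTCCAGACGGGAGGTGGATTACATTTTACCGGAAA-3'

Pairing A↔T and G↔C gives AAAGGCCATTTTACATTAGGTGGAGGGCAGACCTGATAGTTAACGTTTAAGGACACATACTAGCTGTTGCAATGTAGCCAATTCGCAG, running 3'→5'. Reverse for the 5'→3' convention.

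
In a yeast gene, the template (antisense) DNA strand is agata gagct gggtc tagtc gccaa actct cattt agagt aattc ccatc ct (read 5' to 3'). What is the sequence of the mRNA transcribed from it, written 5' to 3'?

5'-AGGAUGGGAAUUACUCUAAAUGAGAGUUUGGCGACUAGACCCAGCUCUAUCU-3'

RNA polymerase reads the template 3'→5' and synthesizes mRNA 5'→3' by base-pairing (A→U, T→A, G↔C). The complement of the template is TCTATCTCGACCCAGATCAGCGGTTTGAGAGTAAATCTCATTAAGGGTAGGA; antiparallel, so 5'→3' the coding strand is AGGATGGGAATTACTCTAAATGAGAGTTTGGCGACTAGACCCAGCTCTATCT. Replace T with U for the mRNA.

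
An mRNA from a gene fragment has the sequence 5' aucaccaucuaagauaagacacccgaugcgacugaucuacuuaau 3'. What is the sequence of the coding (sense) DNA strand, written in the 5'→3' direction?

The coding DNA strand has the same 5'→3' sequence as the mRNA with U replaced by T.

5'-ATCACCATCTAAGATAAGACACCCGATGCGACTGATCTACTTAAT-3'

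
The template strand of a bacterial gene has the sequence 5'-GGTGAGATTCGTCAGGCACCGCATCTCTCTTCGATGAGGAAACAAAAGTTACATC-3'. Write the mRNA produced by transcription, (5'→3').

5′-GAUGUAACUUUUGUUUCCUCAUCGAAGAGAGAUGCGGUGCCUGACGAAUCUCACC-3′

The mRNA has the sequence of the coding strand (reverse complement of the template) with T→U. Reverse complement of GGTGAGATTCGTCAGGCACCGCATCTCTCTTCGATGAGGAAACAAAAGTTACATC is GATGTAACTTTTGTTTCCTCATCGAAGAGAGATGCGGTGCCTGACGAATCTCACC; then T→U.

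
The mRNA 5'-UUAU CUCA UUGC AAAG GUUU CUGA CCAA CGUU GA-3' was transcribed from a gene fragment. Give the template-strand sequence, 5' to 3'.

5′-TCAACGTTGGTCAGAAACCTTTGCAATGAGATAA-3′

Replace U with T to get the coding DNA strand: TTATCTCATTGCAAAGGTTTCTGACCAACGTTGA. The template strand is its reverse complement (complement AATAGAGTAACGTTTCCAAAGACTGGTTGCAACT, then reverse).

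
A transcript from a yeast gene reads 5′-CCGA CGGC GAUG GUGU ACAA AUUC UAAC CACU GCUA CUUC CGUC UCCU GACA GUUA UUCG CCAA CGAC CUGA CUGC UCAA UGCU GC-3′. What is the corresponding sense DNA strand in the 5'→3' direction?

The coding DNA strand has the same 5'→3' sequence as the mRNA with U replaced by T.

5'-CCGACGGCGATGGTGTACAAATTCTAACCACTGCTACTTCCGTCTCCTGACAGTTATTCGCCAACGACCTGACTGCTCAATGCTGC-3'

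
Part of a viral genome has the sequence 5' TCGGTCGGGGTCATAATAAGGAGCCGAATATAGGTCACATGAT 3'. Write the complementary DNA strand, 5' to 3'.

The complement of TCGGTCGGGGTCATAATAAGGAGCCGAATATAGGTCACATGAT is AGCCAGCCCCAGTATTATTCCTCGGCTTATATCCAGTGTACTA (A↔T, G↔C). DNA strands are antiparallel, so the complementary strand runs 3'→5'; reversing gives the 5'→3' form.

5'-ATCATGTGACCTATATTCGGCTCCTTATTATGACCCCGACCGA-3'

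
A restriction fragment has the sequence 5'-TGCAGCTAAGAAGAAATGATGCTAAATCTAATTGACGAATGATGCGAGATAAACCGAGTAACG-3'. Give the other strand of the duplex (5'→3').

Pairing A↔T and G↔C gives ACGTCGATTCTTCTTTACTACGATTTAGATTAACTGCTTACTACGCTCTATTTGGCTCATTGC, running 3'→5'. Reverse for the 5'→3' convention.

5'-CGTTACTCGGTTTATCTCGCATCATTCGTCAATTAGATTTAGCATCATTTCTTCTTAGCTGCA-3'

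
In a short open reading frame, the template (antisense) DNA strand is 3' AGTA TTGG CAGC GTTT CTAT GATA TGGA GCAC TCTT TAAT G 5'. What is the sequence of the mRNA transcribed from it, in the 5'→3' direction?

5'-UCAUAACCGUCGCAAAGAUACUAUACCUCGUGAGAAAUUAC-3'

Reading the template 3'→5' as shown, RNA polymerase pairs each base (A→U, T→A, G↔C) to build mRNA 5'→3' directly.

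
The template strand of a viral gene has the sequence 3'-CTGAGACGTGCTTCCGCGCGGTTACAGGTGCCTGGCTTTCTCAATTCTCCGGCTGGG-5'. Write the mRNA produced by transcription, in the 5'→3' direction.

Reading the template 3'→5' as shown, RNA polymerase pairs each base (A→U, T→A, G↔C) to build mRNA 5'→3' directly.

5'-GACUCUGCACGAAGGCGCGCCAAUGUCCACGGACCGAAAGAGUUAAGAGGCCGACCC-3'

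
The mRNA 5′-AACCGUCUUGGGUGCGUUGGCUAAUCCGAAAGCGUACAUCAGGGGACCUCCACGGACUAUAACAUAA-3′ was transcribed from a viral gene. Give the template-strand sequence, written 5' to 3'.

Replace U with T to get the coding DNA strand: AACCGTCTTGGGTGCGTTGGCTAATCCGAAAGCGTACATCAGGGGACCTCCACGGACTATAACATAA. The template strand is its reverse complement (complement TTGGCAGAACCCACGCAACCGATTAGGCTTTCGCATGTAGTCCCCTGGAGGTGCCTGATATTGTATT, then reverse).

5'-TTATGTTATAGTCCGTGGAGGTCCCCTGATGTACGCTTTCGGATTAGCCAACGCACCCAAGACGGTT-3'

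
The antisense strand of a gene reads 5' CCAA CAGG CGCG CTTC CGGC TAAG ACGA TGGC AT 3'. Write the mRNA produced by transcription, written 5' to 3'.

RNA polymerase reads the template 3'→5' and synthesizes mRNA 5'→3' by base-pairing (A→U, T→A, G↔C). The complement of the template is GGTTGTCCGCGCGAAGGCCGATTCTGCTACCGTA; antiparallel, so 5'→3' the coding strand is ATGCCATCGTCTTAGCCGGAAGCGCGCCTGTTGG. Replace T with U for the mRNA.

5'-AUGCCAUCGUCUUAGCCGGAAGCGCGCCUGUUGG-3'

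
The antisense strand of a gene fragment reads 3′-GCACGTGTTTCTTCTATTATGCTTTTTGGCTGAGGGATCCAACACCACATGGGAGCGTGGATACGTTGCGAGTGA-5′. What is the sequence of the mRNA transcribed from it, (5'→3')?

Reading the template 3'→5' as shown, RNA polymerase pairs each base (A→U, T→A, G↔C) to build mRNA 5'→3' directly.

5′-CGUGCACAAAGAAGAUAAUACGAAAAACCGACUCCCUAGGUUGUGGUGUACCCUCGCACCUAUGCAACGCUCACU-3′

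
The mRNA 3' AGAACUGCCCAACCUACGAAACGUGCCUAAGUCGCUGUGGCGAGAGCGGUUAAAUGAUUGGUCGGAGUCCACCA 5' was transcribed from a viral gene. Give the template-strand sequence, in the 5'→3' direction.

5'-TCTTGACGGGTTGGATGCTTTGCACGGATTCAGCGACACCGCTCTCGCCAATTTACTAACCAGCCTCAGGTGGT-3'

Written 5'→3' the mRNA is ACCACCUGAGGCUGGUUAGUAAAUUGGCGAGAGCGGUGUCGCUGAAUCCGUGCAAAGCAUCCAACCCGUCAAGA, so the coding DNA strand is ACCACCTGAGGCTGGTTAGTAAATTGGCGAGAGCGGTGTCGCTGAATCCGTGCAAAGCATCCAACCCGTCAAGA. The template is its reverse complement.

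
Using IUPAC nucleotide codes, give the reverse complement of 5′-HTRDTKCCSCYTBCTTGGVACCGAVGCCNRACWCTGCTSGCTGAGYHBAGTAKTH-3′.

5'-DAMTACTVDRCTCAGCSAGCAGWGTYNGGCBTCGGTBCCAAGVARGSGGMAHYAD-3'

Standard pairs A↔T, G↔C; ambiguity codes pair R↔Y, K↔M, W↔W, S↔S, B↔V, D↔H, N↔N. Complement (DAYHAMGGSGRAVGAACCBTGGCTBCGGNYTGWGACGASCGACTCRDVTCATMAD), then reverse for 5'→3'.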